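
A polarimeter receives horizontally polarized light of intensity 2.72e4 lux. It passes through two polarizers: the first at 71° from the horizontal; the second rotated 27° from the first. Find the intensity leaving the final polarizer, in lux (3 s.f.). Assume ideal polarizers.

I₁ = 2.72e4 lux · cos²(71°) = 2883 lux.
I₂ = I₁ · cos²(27°) = 2883 · 0.7939 = 2289 lux.

I ≈ 2290 lux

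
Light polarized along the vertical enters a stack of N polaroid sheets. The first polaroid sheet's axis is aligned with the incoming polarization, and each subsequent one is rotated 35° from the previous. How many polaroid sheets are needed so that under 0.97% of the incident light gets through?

N = 13

First polarizer is aligned with the polarization: full transmission.
Each further stage multiplies by cos²(35°) = 0.671.
After N polarizers: T = 0.671^(N−1). Require T < 0.0097 ⇒ N−1 > ln(0.0097)/ln(0.671) = 11.62, so N−1 ≥ 12 and N = 13.
Check: N=13 gives T = 0.008332 < 0.0097; N=12 gives T = 0.01242.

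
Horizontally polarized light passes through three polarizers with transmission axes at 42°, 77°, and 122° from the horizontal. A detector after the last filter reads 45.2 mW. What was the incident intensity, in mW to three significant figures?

I₁ = I₀ cos²(42° − 0°) = I₀ cos²(42°) = 0.5523 I₀.
I₂ = I₁ cos²(77° − 42°) = 0.5523 I₀ · cos²(35°) = 0.3706 I₀.
I₃ = I₂ cos²(122° − 77°) = 0.3706 I₀ · cos²(45°) = 0.1853 I₀.
So 45.2 mW = 0.1853 I₀, giving I₀ = 45.2/0.1853 = 243.9 mW.

I₀ ≈ 244 mW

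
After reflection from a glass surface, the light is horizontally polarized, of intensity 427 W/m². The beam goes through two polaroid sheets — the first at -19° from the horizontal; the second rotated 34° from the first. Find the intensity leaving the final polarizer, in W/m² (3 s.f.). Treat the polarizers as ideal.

I ≈ 262 W/m²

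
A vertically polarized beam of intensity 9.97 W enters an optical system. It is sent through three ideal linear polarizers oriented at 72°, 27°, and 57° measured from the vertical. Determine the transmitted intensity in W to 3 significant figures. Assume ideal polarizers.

I₁ = 9.97 W · cos²(72°) = 0.9521 W.
I₂ = I₁ · cos²(45°) = 0.9521 · 0.5 = 0.476 W.
I₃ = I₂ · cos²(30°) = 0.476 · 0.75 = 0.357 W.

I ≈ 0.357 W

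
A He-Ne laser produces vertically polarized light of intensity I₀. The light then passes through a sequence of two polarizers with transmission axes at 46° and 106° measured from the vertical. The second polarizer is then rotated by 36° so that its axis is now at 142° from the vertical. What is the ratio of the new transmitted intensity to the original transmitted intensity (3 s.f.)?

Before rotation:
I₁ = I₀ cos²(46° − 0°) = I₀ cos²(46°) = 0.4826 I₀.
I₂ = I₁ cos²(106° − 46°) = 0.4826 I₀ · cos²(60°) = 0.1206 I₀.
After rotation:
I₁ = I₀ cos²(46° − 0°) = I₀ cos²(46°) = 0.4826 I₀.
Angle between axes 1 and 2: 84°. I₂ = 0.4826 I₀ · cos²(84°) = 0.005272 I₀.
Ratio = 0.005272 / 0.1206 = 0.0437.

I_new/I_old ≈ 0.0437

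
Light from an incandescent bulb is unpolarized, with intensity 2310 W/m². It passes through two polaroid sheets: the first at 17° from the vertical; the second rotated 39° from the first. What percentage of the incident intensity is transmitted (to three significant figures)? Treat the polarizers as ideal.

≈ 30.2%

Unpolarized light through the first polarizer → I₁ = 2310 W/m²/2 = 1155 W/m², polarized at 17°.
I₂ = I₁ · cos²(39°) = 1155 · 0.604 = 697.6 W/m².
That is 30.2% of the incident intensity.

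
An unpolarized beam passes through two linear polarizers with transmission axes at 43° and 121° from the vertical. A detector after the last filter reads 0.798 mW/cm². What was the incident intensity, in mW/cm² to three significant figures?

Unpolarized light through the first polarizer → I₁ = ½ I₀, now polarized at 43°.
I₂ = I₁ cos²(121° − 43°) = 0.5 I₀ · cos²(78°) = 0.02161 I₀.
So 0.798 mW/cm² = 0.02161 I₀, giving I₀ = 0.798/0.02161 = 36.92 mW/cm².

I₀ ≈ 36.9 mW/cm²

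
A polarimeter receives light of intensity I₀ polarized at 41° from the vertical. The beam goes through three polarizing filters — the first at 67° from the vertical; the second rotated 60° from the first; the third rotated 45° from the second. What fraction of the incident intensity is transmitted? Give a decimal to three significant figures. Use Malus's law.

By Malus's law, I₁ = I₀ cos²(67° − 41°) = I₀ cos²(26°) = 0.8078 I₀.
I₂ = I₁ cos²(60°) = 0.8078 · 0.25 I₀ = 0.202 I₀.
I₃ = I₂ cos²(45°) = 0.202 · 0.5 I₀ = 0.101 I₀.
Transmitted fraction = 0.101.

≈ 0.101 I₀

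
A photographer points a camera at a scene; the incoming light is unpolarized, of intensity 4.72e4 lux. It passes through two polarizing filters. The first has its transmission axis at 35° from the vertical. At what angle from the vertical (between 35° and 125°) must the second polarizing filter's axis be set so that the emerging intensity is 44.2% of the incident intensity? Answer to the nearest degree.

Unpolarized light through the first polarizer → I₁ = ½ I₀, now polarized at 35°.
Need I₂/I₀ = 0.442, so cos²(θ − 35°) = 0.442 / 0.5 = 0.884.
θ − 35° = arccos(√0.884) = 19.9°, giving θ ≈ 35 + 19.9 = 54.9°.

θ ≈ 55°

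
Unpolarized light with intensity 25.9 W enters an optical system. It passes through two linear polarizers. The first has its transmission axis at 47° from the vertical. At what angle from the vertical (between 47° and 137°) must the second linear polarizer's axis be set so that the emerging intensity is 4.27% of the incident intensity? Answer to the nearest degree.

θ ≈ 120°

Unpolarized light through the first polarizer → I₁ = ½ I₀, now polarized at 47°.
Need I₂/I₀ = 0.0427, so cos²(θ − 47°) = 0.0427 / 0.5 = 0.0854.
θ − 47° = arccos(√0.0854) = 73.0°, giving θ ≈ 47 + 73.0 = 120.0°.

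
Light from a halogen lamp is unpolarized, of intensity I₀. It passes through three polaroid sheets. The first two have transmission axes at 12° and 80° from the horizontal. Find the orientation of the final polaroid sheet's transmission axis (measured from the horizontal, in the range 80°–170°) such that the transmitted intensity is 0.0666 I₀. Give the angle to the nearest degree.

θ ≈ 93°

Unpolarized light through the first polarizer → I₁ = ½ I₀, now polarized at 12°.
I₂ = I₁ cos²(80° − 12°) = 0.5 I₀ · cos²(68°) = 0.07017 I₀.
Need I₃/I₀ = 0.0666, so cos²(θ − 80°) = 0.0666 / 0.07017 = 0.9492.
θ − 80° = arccos(√0.9492) = 13.0°, giving θ ≈ 80 + 13.0 = 93.0°.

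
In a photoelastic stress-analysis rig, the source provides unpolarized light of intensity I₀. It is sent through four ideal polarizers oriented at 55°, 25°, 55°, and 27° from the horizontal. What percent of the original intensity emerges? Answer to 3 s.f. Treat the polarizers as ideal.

≈ 21.9%

Unpolarized light through the first polarizer → I₁ = ½ I₀, now polarized at 55°.
I₂ = I₁ cos²(25° − 55°) = 0.5 I₀ · cos²(30°) = 0.375 I₀.
I₃ = I₂ cos²(55° − 25°) = 0.375 I₀ · cos²(30°) = 0.2813 I₀.
I₄ = I₃ cos²(27° − 55°) = 0.2813 I₀ · cos²(28°) = 0.2193 I₀.
That is 21.93% of the incident intensity.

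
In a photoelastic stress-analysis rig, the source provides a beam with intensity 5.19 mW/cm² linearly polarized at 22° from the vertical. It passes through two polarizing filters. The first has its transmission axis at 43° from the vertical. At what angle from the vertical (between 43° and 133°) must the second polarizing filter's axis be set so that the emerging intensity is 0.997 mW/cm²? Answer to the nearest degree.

By Malus's law, I₁ = I₀ cos²(43° − 22°) = I₀ cos²(21°) = 0.8716 I₀.
Target fraction: 0.997 / 5.19 mW/cm² = 0.1921 of I₀.
Need I₂/I₀ = 0.1921, so cos²(θ − 43°) = 0.1921 / 0.8716 = 0.2204.
θ − 43° = arccos(√0.2204) = 62.0°, giving θ ≈ 43 + 62.0 = 105.0°.

θ ≈ 105°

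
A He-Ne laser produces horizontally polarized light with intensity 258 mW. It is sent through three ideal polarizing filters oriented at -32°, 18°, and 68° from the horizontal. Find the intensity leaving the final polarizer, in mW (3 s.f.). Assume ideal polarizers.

I ≈ 31.7 mW

I₁ = 258 mW · cos²(32°) = 185.5 mW.
I₂ = I₁ · cos²(50°) = 185.5 · 0.4132 = 76.66 mW.
I₃ = I₂ · cos²(50°) = 76.66 · 0.4132 = 31.68 mW.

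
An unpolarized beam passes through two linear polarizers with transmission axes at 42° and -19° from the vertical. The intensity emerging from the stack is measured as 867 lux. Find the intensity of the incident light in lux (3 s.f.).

Unpolarized light through the first polarizer → I₁ = ½ I₀, now polarized at 42°.
I₂ = I₁ cos²(-19° − 42°) = 0.5 I₀ · cos²(61°) = 0.1175 I₀.
So 867 lux = 0.1175 I₀, giving I₀ = 867/0.1175 = 7377 lux.

I₀ ≈ 7380 lux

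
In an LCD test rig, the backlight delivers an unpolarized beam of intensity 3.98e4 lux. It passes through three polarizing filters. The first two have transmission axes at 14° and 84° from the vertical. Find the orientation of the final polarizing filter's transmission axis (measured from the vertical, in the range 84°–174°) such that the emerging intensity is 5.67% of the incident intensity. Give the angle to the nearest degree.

Unpolarized light through the first polarizer → I₁ = ½ I₀, now polarized at 14°.
I₂ = I₁ cos²(84° − 14°) = 0.5 I₀ · cos²(70°) = 0.05849 I₀.
Need I₃/I₀ = 0.0567, so cos²(θ − 84°) = 0.0567 / 0.05849 = 0.9694.
θ − 84° = arccos(√0.9694) = 10.1°, giving θ ≈ 84 + 10.1 = 94.1°.

θ ≈ 94°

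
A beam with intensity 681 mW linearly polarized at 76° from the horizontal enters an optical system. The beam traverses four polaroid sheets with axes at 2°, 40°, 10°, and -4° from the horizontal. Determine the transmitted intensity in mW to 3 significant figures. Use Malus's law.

By Malus's law, I₁ = 681 mW · cos²(74°) = 51.74 mW.
I₂ = I₁ · cos²(38°) = 51.74 · 0.621 = 32.13 mW.
I₃ = I₂ · cos²(30°) = 32.13 · 0.75 = 24.1 mW.
I₄ = I₃ · cos²(14°) = 24.1 · 0.9415 = 22.69 mW.

I ≈ 22.7 mW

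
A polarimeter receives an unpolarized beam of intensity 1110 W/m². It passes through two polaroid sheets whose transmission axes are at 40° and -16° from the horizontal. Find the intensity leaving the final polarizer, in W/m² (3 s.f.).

I ≈ 174 W/m²

Unpolarized light through the first polarizer → I₁ = 1110 W/m²/2 = 555 W/m², polarized at 40°.
I₂ = I₁ · cos²(56°) = 555 · 0.3127 = 173.5 W/m².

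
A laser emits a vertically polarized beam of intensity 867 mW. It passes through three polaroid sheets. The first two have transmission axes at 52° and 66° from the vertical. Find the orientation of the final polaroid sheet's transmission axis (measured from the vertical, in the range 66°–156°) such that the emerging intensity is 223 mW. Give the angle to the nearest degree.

θ ≈ 98°

I₁ = I₀ cos²(52° − 0°) = I₀ cos²(52°) = 0.379 I₀.
I₂ = I₁ cos²(66° − 52°) = 0.379 I₀ · cos²(14°) = 0.3569 I₀.
Target fraction: 223 / 867 mW = 0.2572 of I₀.
Need I₃/I₀ = 0.2572, so cos²(θ − 66°) = 0.2572 / 0.3569 = 0.7208.
θ − 66° = arccos(√0.7208) = 31.9°, giving θ ≈ 66 + 31.9 = 97.9°.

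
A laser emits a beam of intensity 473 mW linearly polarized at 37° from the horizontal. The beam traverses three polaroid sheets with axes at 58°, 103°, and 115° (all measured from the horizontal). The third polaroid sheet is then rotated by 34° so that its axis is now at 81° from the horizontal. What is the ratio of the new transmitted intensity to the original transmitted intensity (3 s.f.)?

Before rotation:
I₁ = I₀ cos²(58° − 37°) = I₀ cos²(21°) = 0.8716 I₀.
I₂ = I₁ cos²(103° − 58°) = 0.8716 I₀ · cos²(45°) = 0.4358 I₀.
I₃ = I₂ cos²(115° − 103°) = 0.4358 I₀ · cos²(12°) = 0.4169 I₀.
After rotation:
I₁ = I₀ cos²(58° − 37°) = I₀ cos²(21°) = 0.8716 I₀.
I₂ = I₁ cos²(103° − 58°) = 0.8716 I₀ · cos²(45°) = 0.4358 I₀.
I₃ = I₂ cos²(81° − 103°) = 0.4358 I₀ · cos²(22°) = 0.3746 I₀.
Ratio = 0.3746 / 0.4169 = 0.8985.

I_new/I_old ≈ 0.899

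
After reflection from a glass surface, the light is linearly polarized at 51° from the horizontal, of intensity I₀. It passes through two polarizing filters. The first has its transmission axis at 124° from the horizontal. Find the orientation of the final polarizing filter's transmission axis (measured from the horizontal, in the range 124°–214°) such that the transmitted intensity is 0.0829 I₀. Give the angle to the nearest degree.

I₁ = I₀ cos²(124° − 51°) = I₀ cos²(73°) = 0.08548 I₀.
Need I₂/I₀ = 0.0829, so cos²(θ − 124°) = 0.0829 / 0.08548 = 0.9698.
θ − 124° = arccos(√0.9698) = 10.0°, giving θ ≈ 124 + 10.0 = 134.0°.

θ ≈ 134°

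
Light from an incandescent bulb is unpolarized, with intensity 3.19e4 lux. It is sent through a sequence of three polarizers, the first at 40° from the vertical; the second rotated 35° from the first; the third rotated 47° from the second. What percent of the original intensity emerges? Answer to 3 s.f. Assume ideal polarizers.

≈ 15.6%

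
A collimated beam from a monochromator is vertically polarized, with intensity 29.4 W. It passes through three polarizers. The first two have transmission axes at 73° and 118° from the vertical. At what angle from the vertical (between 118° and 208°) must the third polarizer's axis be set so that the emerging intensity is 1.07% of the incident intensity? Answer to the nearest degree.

By Malus's law, I₁ = I₀ cos²(73° − 0°) = I₀ cos²(73°) = 0.08548 I₀.
I₂ = I₁ cos²(118° − 73°) = 0.08548 I₀ · cos²(45°) = 0.04274 I₀.
Need I₃/I₀ = 0.0107, so cos²(θ − 118°) = 0.0107 / 0.04274 = 0.2503.
θ − 118° = arccos(√0.2503) = 60.0°, giving θ ≈ 118 + 60.0 = 178.0°.

θ ≈ 178°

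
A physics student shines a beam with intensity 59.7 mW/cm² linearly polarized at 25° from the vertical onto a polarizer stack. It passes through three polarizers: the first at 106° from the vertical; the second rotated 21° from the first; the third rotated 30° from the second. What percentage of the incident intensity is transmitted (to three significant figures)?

I₁ = 59.7 mW/cm² · cos²(81°) = 1.461 mW/cm².
I₂ = I₁ · cos²(21°) = 1.461 · 0.8716 = 1.273 mW/cm².
I₃ = I₂ · cos²(30°) = 1.273 · 0.75 = 0.955 mW/cm².
That is 1.6% of the incident intensity.

≈ 1.60%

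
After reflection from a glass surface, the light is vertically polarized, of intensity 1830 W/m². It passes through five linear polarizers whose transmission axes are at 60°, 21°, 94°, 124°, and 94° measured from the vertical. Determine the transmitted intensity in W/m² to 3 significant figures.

I₁ = 1830 W/m² · cos²(60°) = 457.5 W/m².
I₂ = I₁ · cos²(39°) = 457.5 · 0.604 = 276.3 W/m².
I₃ = I₂ · cos²(73°) = 276.3 · 0.08548 = 23.62 W/m².
I₄ = I₃ · cos²(30°) = 23.62 · 0.75 = 17.71 W/m².
I₅ = I₄ · cos²(30°) = 17.71 · 0.75 = 13.29 W/m².

I ≈ 13.3 W/m²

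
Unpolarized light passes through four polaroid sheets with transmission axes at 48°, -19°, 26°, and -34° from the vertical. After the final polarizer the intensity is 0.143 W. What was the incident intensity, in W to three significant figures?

I₀ ≈ 15.0 W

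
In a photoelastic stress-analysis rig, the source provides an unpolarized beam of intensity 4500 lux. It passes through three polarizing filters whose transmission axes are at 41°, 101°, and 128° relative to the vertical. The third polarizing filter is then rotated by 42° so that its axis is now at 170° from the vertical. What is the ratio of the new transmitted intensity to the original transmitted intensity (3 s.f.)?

I_new/I_old ≈ 0.162

Before rotation:
Unpolarized light through the first polarizer → I₁ = ½ I₀, now polarized at 41°.
I₂ = I₁ cos²(101° − 41°) = 0.5 I₀ · cos²(60°) = 0.125 I₀.
I₃ = I₂ cos²(128° − 101°) = 0.125 I₀ · cos²(27°) = 0.09924 I₀.
After rotation:
Unpolarized light through the first polarizer → I₁ = ½ I₀, now polarized at 41°.
I₂ = I₁ cos²(101° − 41°) = 0.5 I₀ · cos²(60°) = 0.125 I₀.
I₃ = I₂ cos²(170° − 101°) = 0.125 I₀ · cos²(69°) = 0.01605 I₀.
Ratio = 0.01605 / 0.09924 = 0.1618.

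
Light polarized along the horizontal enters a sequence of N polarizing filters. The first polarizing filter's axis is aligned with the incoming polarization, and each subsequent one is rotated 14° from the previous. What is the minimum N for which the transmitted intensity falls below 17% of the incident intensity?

N = 31

First polarizer is aligned with the polarization: full transmission.
Each further stage multiplies by cos²(14°) = 0.9415.
After N polarizers: T = 0.9415^(N−1). Require T < 0.17 ⇒ N−1 > ln(0.17)/ln(0.9415) = 29.38, so N−1 ≥ 30 and N = 31.
Check: N=31 gives T = 0.1638 < 0.17; N=30 gives T = 0.174.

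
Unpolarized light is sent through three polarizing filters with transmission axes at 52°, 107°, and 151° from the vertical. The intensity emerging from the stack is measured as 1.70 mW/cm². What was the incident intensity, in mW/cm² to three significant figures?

Unpolarized light through the first polarizer → I₁ = ½ I₀, now polarized at 52°.
I₂ = I₁ cos²(107° − 52°) = 0.5 I₀ · cos²(55°) = 0.1645 I₀.
I₃ = I₂ cos²(151° − 107°) = 0.1645 I₀ · cos²(44°) = 0.08512 I₀.
So 1.70 mW/cm² = 0.08512 I₀, giving I₀ = 1.70/0.08512 = 19.97 mW/cm².

I₀ ≈ 20.0 mW/cm²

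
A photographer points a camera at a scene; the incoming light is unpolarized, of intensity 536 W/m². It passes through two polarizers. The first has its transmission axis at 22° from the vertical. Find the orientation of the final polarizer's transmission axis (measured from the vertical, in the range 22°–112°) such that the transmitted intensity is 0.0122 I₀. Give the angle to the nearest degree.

θ ≈ 103°

Unpolarized light through the first polarizer → I₁ = ½ I₀, now polarized at 22°.
Need I₂/I₀ = 0.0122, so cos²(θ − 22°) = 0.0122 / 0.5 = 0.0244.
θ − 22° = arccos(√0.0244) = 81.0°, giving θ ≈ 22 + 81.0 = 103.0°.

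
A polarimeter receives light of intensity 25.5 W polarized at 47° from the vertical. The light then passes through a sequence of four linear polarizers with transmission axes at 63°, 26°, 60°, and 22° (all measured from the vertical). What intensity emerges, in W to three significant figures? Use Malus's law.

By Malus's law, I₁ = 25.5 W · cos²(16°) = 23.56 W.
I₂ = I₁ · cos²(37°) = 23.56 · 0.6378 = 15.03 W.
I₃ = I₂ · cos²(34°) = 15.03 · 0.6873 = 10.33 W.
I₄ = I₃ · cos²(38°) = 10.33 · 0.621 = 6.414 W.

I ≈ 6.41 W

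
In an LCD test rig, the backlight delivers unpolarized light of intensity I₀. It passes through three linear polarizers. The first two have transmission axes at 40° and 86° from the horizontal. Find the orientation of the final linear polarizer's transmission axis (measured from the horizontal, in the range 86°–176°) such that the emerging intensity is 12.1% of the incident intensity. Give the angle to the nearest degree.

θ ≈ 131°

Unpolarized light through the first polarizer → I₁ = ½ I₀, now polarized at 40°.
I₂ = I₁ cos²(86° − 40°) = 0.5 I₀ · cos²(46°) = 0.2413 I₀.
Need I₃/I₀ = 0.121, so cos²(θ − 86°) = 0.121 / 0.2413 = 0.5015.
θ − 86° = arccos(√0.5015) = 44.9°, giving θ ≈ 86 + 44.9 = 130.9°.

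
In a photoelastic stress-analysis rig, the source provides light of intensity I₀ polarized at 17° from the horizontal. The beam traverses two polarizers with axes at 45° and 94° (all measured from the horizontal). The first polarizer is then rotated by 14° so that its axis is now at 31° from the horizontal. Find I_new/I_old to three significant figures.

Before rotation:
I₁ = I₀ cos²(45° − 17°) = I₀ cos²(28°) = 0.7796 I₀.
I₂ = I₁ cos²(94° − 45°) = 0.7796 I₀ · cos²(49°) = 0.3355 I₀.
After rotation:
I₁ = I₀ cos²(31° − 17°) = I₀ cos²(14°) = 0.9415 I₀.
I₂ = I₁ cos²(94° − 31°) = 0.9415 I₀ · cos²(63°) = 0.194 I₀.
Ratio = 0.194 / 0.3355 = 0.5783.

I_new/I_old ≈ 0.578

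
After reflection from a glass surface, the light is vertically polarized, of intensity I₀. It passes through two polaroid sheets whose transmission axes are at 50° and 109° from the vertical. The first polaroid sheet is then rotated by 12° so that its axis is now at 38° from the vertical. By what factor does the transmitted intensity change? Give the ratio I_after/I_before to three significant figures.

Before rotation:
By Malus's law, I₁ = I₀ cos²(50° − 0°) = I₀ cos²(50°) = 0.4132 I₀.
I₂ = I₁ cos²(109° − 50°) = 0.4132 I₀ · cos²(59°) = 0.1096 I₀.
After rotation:
I₁ = I₀ cos²(38° − 0°) = I₀ cos²(38°) = 0.621 I₀.
I₂ = I₁ cos²(109° − 38°) = 0.621 I₀ · cos²(71°) = 0.06582 I₀.
Ratio = 0.06582 / 0.1096 = 0.6005.

I_new/I_old ≈ 0.601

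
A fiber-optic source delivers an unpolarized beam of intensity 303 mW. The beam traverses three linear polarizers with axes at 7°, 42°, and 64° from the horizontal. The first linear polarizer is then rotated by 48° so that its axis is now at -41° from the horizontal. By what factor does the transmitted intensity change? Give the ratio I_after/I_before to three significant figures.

Before rotation:
Unpolarized light through the first polarizer → I₁ = ½ I₀, now polarized at 7°.
I₂ = I₁ cos²(42° − 7°) = 0.5 I₀ · cos²(35°) = 0.3355 I₀.
I₃ = I₂ cos²(64° − 42°) = 0.3355 I₀ · cos²(22°) = 0.2884 I₀.
After rotation:
Unpolarized light through the first polarizer → I₁ = ½ I₀, now polarized at -41°.
I₂ = I₁ cos²(42° + 41°) = 0.5 I₀ · cos²(83°) = 0.007426 I₀.
I₃ = I₂ cos²(64° − 42°) = 0.007426 I₀ · cos²(22°) = 0.006384 I₀.
Ratio = 0.006384 / 0.2884 = 0.02213.

I_new/I_old ≈ 0.0221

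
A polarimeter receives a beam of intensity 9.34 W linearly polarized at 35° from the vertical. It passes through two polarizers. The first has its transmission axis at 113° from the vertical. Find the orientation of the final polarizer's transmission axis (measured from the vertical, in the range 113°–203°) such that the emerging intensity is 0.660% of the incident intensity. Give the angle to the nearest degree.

I₁ = I₀ cos²(113° − 35°) = I₀ cos²(78°) = 0.04323 I₀.
Need I₂/I₀ = 0.0066, so cos²(θ − 113°) = 0.0066 / 0.04323 = 0.1527.
θ − 113° = arccos(√0.1527) = 67.0°, giving θ ≈ 113 + 67.0 = 180.0°.

θ ≈ 180°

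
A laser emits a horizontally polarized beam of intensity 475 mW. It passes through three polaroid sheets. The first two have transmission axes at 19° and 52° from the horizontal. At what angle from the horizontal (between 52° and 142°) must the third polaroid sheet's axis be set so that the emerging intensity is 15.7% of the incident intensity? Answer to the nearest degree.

I₁ = I₀ cos²(19° − 0°) = I₀ cos²(19°) = 0.894 I₀.
I₂ = I₁ cos²(52° − 19°) = 0.894 I₀ · cos²(33°) = 0.6288 I₀.
Need I₃/I₀ = 0.157, so cos²(θ − 52°) = 0.157 / 0.6288 = 0.2497.
θ − 52° = arccos(√0.2497) = 60.0°, giving θ ≈ 52 + 60.0 = 112.0°.

θ ≈ 112°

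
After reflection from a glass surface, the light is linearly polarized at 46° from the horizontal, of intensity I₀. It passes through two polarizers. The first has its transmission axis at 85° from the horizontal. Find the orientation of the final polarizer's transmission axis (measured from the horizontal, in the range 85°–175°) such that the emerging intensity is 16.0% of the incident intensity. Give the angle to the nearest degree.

I₁ = I₀ cos²(85° − 46°) = I₀ cos²(39°) = 0.604 I₀.
Need I₂/I₀ = 0.16, so cos²(θ − 85°) = 0.16 / 0.604 = 0.2649.
θ − 85° = arccos(√0.2649) = 59.0°, giving θ ≈ 85 + 59.0 = 144.0°.

θ ≈ 144°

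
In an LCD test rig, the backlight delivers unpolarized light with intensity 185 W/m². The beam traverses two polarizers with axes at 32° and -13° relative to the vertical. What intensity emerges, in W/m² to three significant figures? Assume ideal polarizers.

Unpolarized light through the first polarizer → I₁ = 185 W/m²/2 = 92.5 W/m², polarized at 32°.
I₂ = I₁ · cos²(45°) = 92.5 · 0.5 = 46.25 W/m².

I ≈ 46.3 W/m²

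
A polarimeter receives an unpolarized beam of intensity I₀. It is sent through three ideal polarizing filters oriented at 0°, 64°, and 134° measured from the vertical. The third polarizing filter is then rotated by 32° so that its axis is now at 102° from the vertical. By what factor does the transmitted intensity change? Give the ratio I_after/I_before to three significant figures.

Before rotation:
Unpolarized light through the first polarizer → I₁ = ½ I₀, now polarized at 0°.
I₂ = I₁ cos²(64° − 0°) = 0.5 I₀ · cos²(64°) = 0.09608 I₀.
I₃ = I₂ cos²(134° − 64°) = 0.09608 I₀ · cos²(70°) = 0.01124 I₀.
After rotation:
Unpolarized light through the first polarizer → I₁ = ½ I₀, now polarized at 0°.
I₂ = I₁ cos²(64° − 0°) = 0.5 I₀ · cos²(64°) = 0.09608 I₀.
I₃ = I₂ cos²(102° − 64°) = 0.09608 I₀ · cos²(38°) = 0.05966 I₀.
Ratio = 0.05966 / 0.01124 = 5.308.

I_new/I_old ≈ 5.31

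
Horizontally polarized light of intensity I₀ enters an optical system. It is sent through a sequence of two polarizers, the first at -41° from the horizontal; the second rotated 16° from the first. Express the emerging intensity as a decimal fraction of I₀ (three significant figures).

By Malus's law, I₁ = I₀ cos²(-41° − 0°) = I₀ cos²(41°) = 0.5696 I₀.
I₂ = I₁ cos²(16°) = 0.5696 · 0.924 I₀ = 0.5263 I₀.
Transmitted fraction = 0.5263.

≈ 0.526 I₀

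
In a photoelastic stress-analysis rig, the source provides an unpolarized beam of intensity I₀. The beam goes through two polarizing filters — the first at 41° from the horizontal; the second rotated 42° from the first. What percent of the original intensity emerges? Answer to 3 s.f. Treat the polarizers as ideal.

≈ 27.6%

Unpolarized light through the first polarizer → I₁ = ½ I₀, now polarized at 41°.
I₂ = I₁ cos²(42°) = 0.5 · 0.5523 I₀ = 0.2761 I₀.
That is 27.61% of the incident intensity.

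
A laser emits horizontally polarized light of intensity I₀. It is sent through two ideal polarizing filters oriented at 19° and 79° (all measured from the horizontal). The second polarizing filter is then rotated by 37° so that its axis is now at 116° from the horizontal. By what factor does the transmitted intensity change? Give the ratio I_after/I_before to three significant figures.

Before rotation:
I₁ = I₀ cos²(19° − 0°) = I₀ cos²(19°) = 0.894 I₀.
I₂ = I₁ cos²(79° − 19°) = 0.894 I₀ · cos²(60°) = 0.2235 I₀.
After rotation:
I₁ = I₀ cos²(19° − 0°) = I₀ cos²(19°) = 0.894 I₀.
Angle between axes 1 and 2: 83°. I₂ = 0.894 I₀ · cos²(83°) = 0.01328 I₀.
Ratio = 0.01328 / 0.2235 = 0.05941.

I_new/I_old ≈ 0.0594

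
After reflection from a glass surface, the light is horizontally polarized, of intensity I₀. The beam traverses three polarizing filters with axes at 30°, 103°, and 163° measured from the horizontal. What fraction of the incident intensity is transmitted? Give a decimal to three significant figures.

≈ 0.0160 I₀

I₁ = I₀ cos²(30° − 0°) = I₀ cos²(30°) = 0.75 I₀.
I₂ = I₁ cos²(103° − 30°) = 0.75 I₀ · cos²(73°) = 0.06411 I₀.
I₃ = I₂ cos²(163° − 103°) = 0.06411 I₀ · cos²(60°) = 0.01603 I₀.
Transmitted fraction = 0.01603.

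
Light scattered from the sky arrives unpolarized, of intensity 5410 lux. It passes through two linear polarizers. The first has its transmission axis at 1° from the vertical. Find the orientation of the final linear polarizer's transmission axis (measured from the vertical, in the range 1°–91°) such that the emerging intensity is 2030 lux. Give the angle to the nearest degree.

θ ≈ 31°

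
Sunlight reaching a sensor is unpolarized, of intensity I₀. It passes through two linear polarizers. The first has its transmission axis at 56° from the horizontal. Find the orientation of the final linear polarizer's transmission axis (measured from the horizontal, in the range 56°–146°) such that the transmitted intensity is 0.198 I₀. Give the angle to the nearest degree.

Unpolarized light through the first polarizer → I₁ = ½ I₀, now polarized at 56°.
Need I₂/I₀ = 0.198, so cos²(θ − 56°) = 0.198 / 0.5 = 0.396.
θ − 56° = arccos(√0.396) = 51.0°, giving θ ≈ 56 + 51.0 = 107.0°.

θ ≈ 107°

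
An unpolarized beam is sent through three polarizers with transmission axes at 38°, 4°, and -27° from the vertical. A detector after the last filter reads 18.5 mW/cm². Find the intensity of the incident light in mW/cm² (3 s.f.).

I₀ ≈ 73.3 mW/cm²

Unpolarized light through the first polarizer → I₁ = ½ I₀, now polarized at 38°.
I₂ = I₁ cos²(4° − 38°) = 0.5 I₀ · cos²(34°) = 0.3437 I₀.
I₃ = I₂ cos²(-27° − 4°) = 0.3437 I₀ · cos²(31°) = 0.2525 I₀.
So 18.5 mW/cm² = 0.2525 I₀, giving I₀ = 18.5/0.2525 = 73.27 mW/cm².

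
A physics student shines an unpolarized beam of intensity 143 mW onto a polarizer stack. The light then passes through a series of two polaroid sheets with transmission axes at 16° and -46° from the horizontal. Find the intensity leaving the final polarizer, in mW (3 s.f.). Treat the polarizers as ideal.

Unpolarized light through the first polarizer → I₁ = 143 mW/2 = 71.5 mW, polarized at 16°.
I₂ = I₁ · cos²(62°) = 71.5 · 0.2204 = 15.76 mW.

I ≈ 15.8 mW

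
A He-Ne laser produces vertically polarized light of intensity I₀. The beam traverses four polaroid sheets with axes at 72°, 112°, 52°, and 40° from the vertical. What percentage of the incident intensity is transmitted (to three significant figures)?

≈ 1.34%

I₁ = I₀ cos²(72° − 0°) = I₀ cos²(72°) = 0.09549 I₀.
I₂ = I₁ cos²(112° − 72°) = 0.09549 I₀ · cos²(40°) = 0.05604 I₀.
I₃ = I₂ cos²(52° − 112°) = 0.05604 I₀ · cos²(60°) = 0.01401 I₀.
I₄ = I₃ cos²(40° − 52°) = 0.01401 I₀ · cos²(12°) = 0.0134 I₀.
That is 1.34% of the incident intensity.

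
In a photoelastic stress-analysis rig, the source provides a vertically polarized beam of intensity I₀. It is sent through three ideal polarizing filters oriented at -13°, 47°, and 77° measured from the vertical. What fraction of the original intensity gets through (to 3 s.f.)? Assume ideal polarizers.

≈ 0.178 I₀

I₁ = I₀ cos²(-13° − 0°) = I₀ cos²(13°) = 0.9494 I₀.
I₂ = I₁ cos²(47° + 13°) = 0.9494 I₀ · cos²(60°) = 0.2373 I₀.
I₃ = I₂ cos²(77° − 47°) = 0.2373 I₀ · cos²(30°) = 0.178 I₀.
Transmitted fraction = 0.178.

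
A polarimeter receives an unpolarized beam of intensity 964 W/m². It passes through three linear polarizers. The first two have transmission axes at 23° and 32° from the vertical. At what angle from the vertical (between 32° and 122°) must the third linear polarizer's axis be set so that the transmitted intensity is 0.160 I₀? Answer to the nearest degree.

θ ≈ 87°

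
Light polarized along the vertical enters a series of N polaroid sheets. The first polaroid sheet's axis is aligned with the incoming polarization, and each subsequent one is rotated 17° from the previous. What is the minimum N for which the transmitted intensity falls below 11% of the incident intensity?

N = 26

First polarizer is aligned with the polarization: full transmission.
Each further stage multiplies by cos²(17°) = 0.9145.
After N polarizers: T = 0.9145^(N−1). Require T < 0.11 ⇒ N−1 > ln(0.11)/ln(0.9145) = 24.70, so N−1 ≥ 25 and N = 26.
Check: N=26 gives T = 0.1071 < 0.11; N=25 gives T = 0.1171.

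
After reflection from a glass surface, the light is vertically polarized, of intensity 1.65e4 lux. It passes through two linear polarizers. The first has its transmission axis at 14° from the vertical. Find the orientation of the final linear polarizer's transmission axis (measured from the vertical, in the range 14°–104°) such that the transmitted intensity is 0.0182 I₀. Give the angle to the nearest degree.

θ ≈ 96°

By Malus's law, I₁ = I₀ cos²(14° − 0°) = I₀ cos²(14°) = 0.9415 I₀.
Need I₂/I₀ = 0.0182, so cos²(θ − 14°) = 0.0182 / 0.9415 = 0.01933.
θ − 14° = arccos(√0.01933) = 82.0°, giving θ ≈ 14 + 82.0 = 96.0°.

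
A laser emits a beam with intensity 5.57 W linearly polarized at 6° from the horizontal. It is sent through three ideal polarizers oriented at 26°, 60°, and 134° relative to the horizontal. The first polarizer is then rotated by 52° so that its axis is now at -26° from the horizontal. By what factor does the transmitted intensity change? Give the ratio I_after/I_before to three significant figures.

Before rotation:
I₁ = I₀ cos²(26° − 6°) = I₀ cos²(20°) = 0.883 I₀.
I₂ = I₁ cos²(60° − 26°) = 0.883 I₀ · cos²(34°) = 0.6069 I₀.
I₃ = I₂ cos²(134° − 60°) = 0.6069 I₀ · cos²(74°) = 0.04611 I₀.
After rotation:
I₁ = I₀ cos²(-26° − 6°) = I₀ cos²(32°) = 0.7192 I₀.
I₂ = I₁ cos²(60° + 26°) = 0.7192 I₀ · cos²(86°) = 0.0035 I₀.
I₃ = I₂ cos²(134° − 60°) = 0.0035 I₀ · cos²(74°) = 0.0002659 I₀.
Ratio = 0.0002659 / 0.04611 = 0.005766.

I_new/I_old ≈ 0.00577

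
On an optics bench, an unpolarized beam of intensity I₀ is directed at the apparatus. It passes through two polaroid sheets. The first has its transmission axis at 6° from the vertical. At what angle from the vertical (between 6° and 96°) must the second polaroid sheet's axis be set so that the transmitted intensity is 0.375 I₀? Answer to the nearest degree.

θ ≈ 36°

Unpolarized light through the first polarizer → I₁ = ½ I₀, now polarized at 6°.
Need I₂/I₀ = 0.375, so cos²(θ − 6°) = 0.375 / 0.5 = 0.75.
θ − 6° = arccos(√0.75) = 30.0°, giving θ ≈ 6 + 30.0 = 36.0°.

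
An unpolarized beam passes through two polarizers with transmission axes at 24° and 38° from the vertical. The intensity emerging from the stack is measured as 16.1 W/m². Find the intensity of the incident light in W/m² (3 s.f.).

Unpolarized light through the first polarizer → I₁ = ½ I₀, now polarized at 24°.
I₂ = I₁ cos²(38° − 24°) = 0.5 I₀ · cos²(14°) = 0.4707 I₀.
So 16.1 W/m² = 0.4707 I₀, giving I₀ = 16.1/0.4707 = 34.2 W/m².

I₀ ≈ 34.2 W/m²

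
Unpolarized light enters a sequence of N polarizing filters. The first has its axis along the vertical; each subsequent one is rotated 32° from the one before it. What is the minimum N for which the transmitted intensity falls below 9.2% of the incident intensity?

First polarizer halves the unpolarized light: factor 1/2.
Each further stage multiplies by cos²(32°) = 0.7192.
After N polarizers: T = 0.5·0.7192^(N−1). Require T < 0.092 ⇒ N−1 > ln(0.092/0.5)/ln(0.7192) = 5.14, so N−1 ≥ 6 and N = 7.
Check: N=7 gives T = 0.06919 < 0.092; N=6 gives T = 0.0962.

N = 7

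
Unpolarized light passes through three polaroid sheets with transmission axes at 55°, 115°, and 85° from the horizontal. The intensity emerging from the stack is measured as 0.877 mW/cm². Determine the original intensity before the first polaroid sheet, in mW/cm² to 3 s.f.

I₀ ≈ 9.35 mW/cm²

Unpolarized light through the first polarizer → I₁ = ½ I₀, now polarized at 55°.
I₂ = I₁ cos²(115° − 55°) = 0.5 I₀ · cos²(60°) = 0.125 I₀.
I₃ = I₂ cos²(85° − 115°) = 0.125 I₀ · cos²(30°) = 0.09375 I₀.
So 0.877 mW/cm² = 0.09375 I₀, giving I₀ = 0.877/0.09375 = 9.355 mW/cm².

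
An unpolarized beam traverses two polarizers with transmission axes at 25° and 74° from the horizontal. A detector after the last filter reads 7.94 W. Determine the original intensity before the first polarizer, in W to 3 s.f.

I₀ ≈ 36.9 W

Unpolarized light through the first polarizer → I₁ = ½ I₀, now polarized at 25°.
I₂ = I₁ cos²(74° − 25°) = 0.5 I₀ · cos²(49°) = 0.2152 I₀.
So 7.94 W = 0.2152 I₀, giving I₀ = 7.94/0.2152 = 36.89 W.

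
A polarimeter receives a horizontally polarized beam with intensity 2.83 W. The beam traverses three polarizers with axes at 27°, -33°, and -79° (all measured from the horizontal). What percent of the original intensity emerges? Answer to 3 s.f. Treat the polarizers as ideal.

≈ 9.58%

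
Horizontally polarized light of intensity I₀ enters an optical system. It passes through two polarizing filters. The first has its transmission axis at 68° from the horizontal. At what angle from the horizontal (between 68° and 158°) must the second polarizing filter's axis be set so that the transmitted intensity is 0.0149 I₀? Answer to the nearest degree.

θ ≈ 139°

By Malus's law, I₁ = I₀ cos²(68° − 0°) = I₀ cos²(68°) = 0.1403 I₀.
Need I₂/I₀ = 0.0149, so cos²(θ − 68°) = 0.0149 / 0.1403 = 0.1062.
θ − 68° = arccos(√0.1062) = 71.0°, giving θ ≈ 68 + 71.0 = 139.0°.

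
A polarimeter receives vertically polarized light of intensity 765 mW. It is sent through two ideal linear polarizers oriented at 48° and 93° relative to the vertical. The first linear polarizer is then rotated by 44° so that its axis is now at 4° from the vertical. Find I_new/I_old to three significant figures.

Before rotation:
I₁ = I₀ cos²(48° − 0°) = I₀ cos²(48°) = 0.4477 I₀.
I₂ = I₁ cos²(93° − 48°) = 0.4477 I₀ · cos²(45°) = 0.2239 I₀.
After rotation:
I₁ = I₀ cos²(4° − 0°) = I₀ cos²(4°) = 0.9951 I₀.
I₂ = I₁ cos²(93° − 4°) = 0.9951 I₀ · cos²(89°) = 0.0003031 I₀.
Ratio = 0.0003031 / 0.2239 = 0.001354.

I_new/I_old ≈ 0.00135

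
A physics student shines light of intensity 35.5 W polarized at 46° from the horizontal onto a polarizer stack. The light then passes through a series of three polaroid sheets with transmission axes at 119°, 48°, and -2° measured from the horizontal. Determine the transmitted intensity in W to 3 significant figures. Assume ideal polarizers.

I₁ = 35.5 W · cos²(73°) = 3.035 W.
I₂ = I₁ · cos²(71°) = 3.035 · 0.106 = 0.3216 W.
I₃ = I₂ · cos²(50°) = 0.3216 · 0.4132 = 0.1329 W.

I ≈ 0.133 W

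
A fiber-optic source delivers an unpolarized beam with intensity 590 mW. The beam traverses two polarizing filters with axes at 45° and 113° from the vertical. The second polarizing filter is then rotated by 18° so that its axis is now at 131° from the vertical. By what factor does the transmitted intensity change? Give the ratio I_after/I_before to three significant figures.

Before rotation:
Unpolarized light through the first polarizer → I₁ = ½ I₀, now polarized at 45°.
I₂ = I₁ cos²(113° − 45°) = 0.5 I₀ · cos²(68°) = 0.07017 I₀.
After rotation:
Unpolarized light through the first polarizer → I₁ = ½ I₀, now polarized at 45°.
I₂ = I₁ cos²(131° − 45°) = 0.5 I₀ · cos²(86°) = 0.002433 I₀.
Ratio = 0.002433 / 0.07017 = 0.03468.

I_new/I_old ≈ 0.0347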